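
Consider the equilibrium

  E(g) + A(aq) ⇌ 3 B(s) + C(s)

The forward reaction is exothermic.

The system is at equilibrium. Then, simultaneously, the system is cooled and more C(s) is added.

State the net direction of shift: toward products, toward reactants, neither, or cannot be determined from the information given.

The forward reaction is exothermic. Lowering T favours the exothermic direction — shift to the right.
C is a pure solid; its activity is 1 regardless of amount, so Q is unaffected — no shift from this change.
Only the nonzero effect(s) matter; the net shift is to the right.

right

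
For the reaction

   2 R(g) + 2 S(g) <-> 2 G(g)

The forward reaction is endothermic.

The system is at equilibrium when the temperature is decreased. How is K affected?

decreases

K depends on temperature via the van 't Hoff relation. The forward reaction is endothermic, so lowering T decreases K.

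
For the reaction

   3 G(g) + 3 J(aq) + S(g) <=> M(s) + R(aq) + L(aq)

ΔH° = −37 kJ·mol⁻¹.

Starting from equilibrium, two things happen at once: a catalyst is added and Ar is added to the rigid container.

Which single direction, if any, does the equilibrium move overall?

A catalyst speeds both forward and reverse rates equally; it changes neither Q nor K — no shift from this change.
At constant volume, adding an inert gas leaves every reacting species' partial pressure unchanged, so Q is unchanged — no shift from this change.
None of the changes alters Q relative to K, so there is no net shift.

no shift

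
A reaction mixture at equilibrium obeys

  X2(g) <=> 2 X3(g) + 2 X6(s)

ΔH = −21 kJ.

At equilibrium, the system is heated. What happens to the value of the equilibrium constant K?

decreases

K depends on temperature via the van 't Hoff relation. The forward reaction is exothermic, so raising T decreases K.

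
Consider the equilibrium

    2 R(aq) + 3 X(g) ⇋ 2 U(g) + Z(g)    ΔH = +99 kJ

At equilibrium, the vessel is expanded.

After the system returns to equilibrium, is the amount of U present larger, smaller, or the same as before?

unchanged

Gas moles: reactants 3, products 3. Δn_gas = 0, so a volume change leaves Q equal to K — no shift from this change.
No net shift occurs, so the amount of U is unchanged.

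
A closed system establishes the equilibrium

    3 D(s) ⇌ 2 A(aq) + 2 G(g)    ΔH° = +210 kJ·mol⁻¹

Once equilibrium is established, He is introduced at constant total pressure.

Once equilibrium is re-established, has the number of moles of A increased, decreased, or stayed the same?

increases

Adding inert gas at constant total pressure expands the volume and lowers every reacting partial pressure. With Δn_gas = 2 − 0 = +2, Q moves away from K toward the side with fewer gas moles, so the system shifts toward the side with more gas moles — to the right.
The net shift is to the right. A is a product, so its amount increases.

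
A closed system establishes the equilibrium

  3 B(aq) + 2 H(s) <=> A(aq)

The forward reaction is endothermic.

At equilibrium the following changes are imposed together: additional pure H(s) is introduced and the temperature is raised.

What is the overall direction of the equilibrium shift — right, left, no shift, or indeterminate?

right

H is a pure solid; its activity is 1 regardless of amount, so Q is unaffected — no shift from this change.
The forward reaction is endothermic. Raising T favours the endothermic direction — shift to the right.
Only the nonzero effect(s) matter; the net shift is to the right.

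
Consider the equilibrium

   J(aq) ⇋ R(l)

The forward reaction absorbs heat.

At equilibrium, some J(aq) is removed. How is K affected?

unchanged

The equilibrium constant depends only on temperature. This perturbation may move the position of equilibrium, but since T is unchanged, K itself is unchanged.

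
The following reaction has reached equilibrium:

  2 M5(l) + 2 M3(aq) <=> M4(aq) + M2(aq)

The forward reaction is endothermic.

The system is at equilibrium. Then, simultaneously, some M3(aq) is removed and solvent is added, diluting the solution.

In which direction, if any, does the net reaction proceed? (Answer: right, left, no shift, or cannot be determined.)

Removing M3 (aq), a reactant, drives the reaction to the left.
Dilution scales every aqueous concentration by the same factor. Δn_aq = 2 − 2 = 0, so Q is unchanged — no shift.
Only the nonzero effect(s) matter; the net shift is to the left.

left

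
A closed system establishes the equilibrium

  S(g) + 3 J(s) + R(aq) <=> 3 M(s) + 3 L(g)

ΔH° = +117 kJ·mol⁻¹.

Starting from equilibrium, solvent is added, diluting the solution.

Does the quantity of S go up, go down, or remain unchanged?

Dilution lowers every aqueous concentration by the same factor. Δn_aq = 0 − 1 = -1, so the system shifts toward the side with more dissolved moles — to the left.
The net shift is to the left. S is a reactant, so its amount increases.

increases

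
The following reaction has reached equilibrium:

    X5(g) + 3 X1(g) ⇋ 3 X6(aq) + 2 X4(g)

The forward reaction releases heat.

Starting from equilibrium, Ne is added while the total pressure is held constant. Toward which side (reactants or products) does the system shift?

left

Adding inert gas at constant total pressure expands the volume and lowers every reacting partial pressure. With Δn_gas = 2 − 4 = -2, Q moves away from K toward the side with fewer gas moles, so the system shifts toward the side with more gas moles — to the left.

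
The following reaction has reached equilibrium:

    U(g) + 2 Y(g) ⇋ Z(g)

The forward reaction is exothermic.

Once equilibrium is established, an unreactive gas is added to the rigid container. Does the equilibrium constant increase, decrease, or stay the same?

unchanged

The equilibrium constant depends only on temperature. This perturbation changes neither the position of equilibrium nor K.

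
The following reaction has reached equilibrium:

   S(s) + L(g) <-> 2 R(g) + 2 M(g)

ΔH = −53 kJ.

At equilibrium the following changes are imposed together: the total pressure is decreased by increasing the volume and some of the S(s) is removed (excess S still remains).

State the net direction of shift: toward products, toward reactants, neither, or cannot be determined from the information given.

Gas moles: reactants 1, products 4 (Δn_gas = +3). Expansion shifts the system toward the side with more moles of gas — to the right.
S is a pure solid; its activity is 1 regardless of amount, so Q is unaffected — no shift from this change.
Only the nonzero effect(s) matter; the net shift is to the right.

right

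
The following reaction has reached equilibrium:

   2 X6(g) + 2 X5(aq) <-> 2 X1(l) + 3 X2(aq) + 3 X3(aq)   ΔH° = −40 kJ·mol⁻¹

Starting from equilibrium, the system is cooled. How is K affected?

increases

K depends on temperature via the van 't Hoff relation. The forward reaction is exothermic, so lowering T increases K.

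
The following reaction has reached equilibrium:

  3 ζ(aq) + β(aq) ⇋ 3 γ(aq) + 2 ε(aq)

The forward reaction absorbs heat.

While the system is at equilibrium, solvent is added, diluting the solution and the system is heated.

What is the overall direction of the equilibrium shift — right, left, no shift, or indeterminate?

right

Dilution lowers every aqueous concentration by the same factor. Δn_aq = 5 − 4 = +1, so the system shifts toward the side with more dissolved moles — to the right.
The forward reaction is endothermic. Raising T favours the endothermic direction — shift to the right.
All effects act in the same direction — net shift to the right.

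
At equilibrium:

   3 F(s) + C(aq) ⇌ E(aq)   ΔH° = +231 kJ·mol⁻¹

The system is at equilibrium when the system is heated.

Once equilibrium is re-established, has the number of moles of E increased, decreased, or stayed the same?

increases

The forward reaction is endothermic. Raising T favours the endothermic direction — shift to the right.
The net shift is to the right. E is a product, so its amount increases.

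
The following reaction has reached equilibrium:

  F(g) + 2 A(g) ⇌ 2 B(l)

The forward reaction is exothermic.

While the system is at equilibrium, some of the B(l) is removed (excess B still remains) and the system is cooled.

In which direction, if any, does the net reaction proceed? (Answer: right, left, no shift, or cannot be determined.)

B is a pure liquid; its activity is 1 regardless of amount, so Q is unaffected — no shift from this change.
The forward reaction is exothermic. Lowering T favours the exothermic direction — shift to the right.
Only the nonzero effect(s) matter; the net shift is to the right.

right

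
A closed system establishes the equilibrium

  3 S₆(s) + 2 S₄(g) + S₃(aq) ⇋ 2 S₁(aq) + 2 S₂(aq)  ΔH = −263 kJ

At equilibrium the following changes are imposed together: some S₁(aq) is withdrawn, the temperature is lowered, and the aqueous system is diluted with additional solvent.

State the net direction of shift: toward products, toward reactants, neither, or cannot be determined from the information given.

Removing S₁ (aq), a product, drives the reaction to the right.
The forward reaction is exothermic. Lowering T favours the exothermic direction — shift to the right.
Dilution lowers every aqueous concentration by the same factor. Δn_aq = 4 − 1 = +3, so the system shifts toward the side with more dissolved moles — to the right.
All effects act in the same direction — net shift to the right.

right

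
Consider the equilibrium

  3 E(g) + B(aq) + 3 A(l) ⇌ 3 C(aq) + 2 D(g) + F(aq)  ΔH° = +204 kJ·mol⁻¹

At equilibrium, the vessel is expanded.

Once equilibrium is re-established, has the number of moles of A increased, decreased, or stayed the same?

Gas moles: reactants 3, products 2 (Δn_gas = -1). Expansion shifts the system toward the side with more moles of gas — to the left.
The net shift is to the left. A is a reactant, so its amount increases.

increases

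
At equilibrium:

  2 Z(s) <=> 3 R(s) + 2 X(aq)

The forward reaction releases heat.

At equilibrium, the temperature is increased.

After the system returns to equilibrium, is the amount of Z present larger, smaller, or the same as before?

increases

The forward reaction is exothermic. Raising T favours the endothermic direction — shift to the left.
The net shift is to the left. Z is a reactant, so its amount increases.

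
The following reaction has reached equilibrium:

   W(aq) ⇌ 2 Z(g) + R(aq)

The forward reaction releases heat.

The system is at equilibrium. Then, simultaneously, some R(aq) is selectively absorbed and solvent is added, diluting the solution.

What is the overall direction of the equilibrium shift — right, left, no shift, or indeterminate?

right

Removing R (aq), a product, drives the reaction to the right.
Dilution scales every aqueous concentration by the same factor. Δn_aq = 1 − 1 = 0, so Q is unchanged — no shift.
Only the nonzero effect(s) matter; the net shift is to the right.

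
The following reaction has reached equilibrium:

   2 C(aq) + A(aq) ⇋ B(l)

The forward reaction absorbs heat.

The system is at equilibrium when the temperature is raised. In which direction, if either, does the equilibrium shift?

right

The forward reaction is endothermic. Raising T favours the endothermic direction — shift to the right.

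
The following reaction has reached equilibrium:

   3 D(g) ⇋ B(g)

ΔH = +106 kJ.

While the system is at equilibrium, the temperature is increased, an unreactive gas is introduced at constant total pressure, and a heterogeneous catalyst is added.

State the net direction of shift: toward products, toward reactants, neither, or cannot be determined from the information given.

The forward reaction is endothermic. Raising T favours the endothermic direction — shift to the right.
Adding inert gas at constant total pressure expands the volume and lowers every reacting partial pressure. With Δn_gas = 1 − 3 = -2, Q moves away from K toward the side with fewer gas moles, so the system shifts toward the side with more gas moles — to the left.
A catalyst speeds both forward and reverse rates equally; it changes neither Q nor K — no shift from this change.
The individual effects push in opposite directions; without quantitative information the net direction cannot be determined.

cannot be determined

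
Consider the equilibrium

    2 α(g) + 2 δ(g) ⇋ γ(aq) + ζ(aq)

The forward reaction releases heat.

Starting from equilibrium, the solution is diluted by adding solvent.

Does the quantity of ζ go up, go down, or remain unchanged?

Dilution lowers every aqueous concentration by the same factor. Δn_aq = 2 − 0 = +2, so the system shifts toward the side with more dissolved moles — to the right.
The net shift is to the right. ζ is a product, so its amount increases.

increases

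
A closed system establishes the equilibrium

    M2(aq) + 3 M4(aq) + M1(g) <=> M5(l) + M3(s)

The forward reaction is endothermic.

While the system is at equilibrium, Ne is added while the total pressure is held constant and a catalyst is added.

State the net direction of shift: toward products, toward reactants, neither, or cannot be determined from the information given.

Adding inert gas at constant total pressure expands the volume and lowers every reacting partial pressure. With Δn_gas = 0 − 1 = -1, Q moves away from K toward the side with fewer gas moles, so the system shifts toward the side with more gas moles — to the left.
A catalyst speeds both forward and reverse rates equally; it changes neither Q nor K — no shift from this change.
Only the nonzero effect(s) matter; the net shift is to the left.

left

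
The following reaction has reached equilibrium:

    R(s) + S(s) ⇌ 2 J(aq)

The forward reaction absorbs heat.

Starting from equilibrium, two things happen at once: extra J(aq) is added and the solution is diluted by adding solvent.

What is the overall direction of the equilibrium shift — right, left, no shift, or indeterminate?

cannot be determined

Adding J (aq), a product, drives the reaction to the left.
Dilution lowers every aqueous concentration by the same factor. Δn_aq = 2 − 0 = +2, so the system shifts toward the side with more dissolved moles — to the right.
The individual effects push in opposite directions; without quantitative information the net direction cannot be determined.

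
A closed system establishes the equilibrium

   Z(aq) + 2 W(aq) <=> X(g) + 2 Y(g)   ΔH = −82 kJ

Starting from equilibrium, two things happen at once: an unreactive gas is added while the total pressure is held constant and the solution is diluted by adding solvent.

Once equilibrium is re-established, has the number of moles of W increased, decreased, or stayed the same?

Adding inert gas at constant total pressure expands the volume and lowers every reacting partial pressure. With Δn_gas = 3 − 0 = +3, Q moves away from K toward the side with fewer gas moles, so the system shifts toward the side with more gas moles — to the right.
Dilution lowers every aqueous concentration by the same factor. Δn_aq = 0 − 3 = -3, so the system shifts toward the side with more dissolved moles — to the left.
The two effects oppose each other, so the net shift — and hence the change in W — cannot be determined from the given information.

cannot be determined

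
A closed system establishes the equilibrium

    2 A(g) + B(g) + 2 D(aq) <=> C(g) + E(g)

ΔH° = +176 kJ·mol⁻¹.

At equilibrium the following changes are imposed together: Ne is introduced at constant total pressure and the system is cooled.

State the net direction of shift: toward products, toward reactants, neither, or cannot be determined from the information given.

left

Adding inert gas at constant total pressure expands the volume and lowers every reacting partial pressure. With Δn_gas = 2 − 3 = -1, Q moves away from K toward the side with fewer gas moles, so the system shifts toward the side with more gas moles — to the left.
The forward reaction is endothermic. Lowering T favours the exothermic direction — shift to the left.
All effects act in the same direction — net shift to the left.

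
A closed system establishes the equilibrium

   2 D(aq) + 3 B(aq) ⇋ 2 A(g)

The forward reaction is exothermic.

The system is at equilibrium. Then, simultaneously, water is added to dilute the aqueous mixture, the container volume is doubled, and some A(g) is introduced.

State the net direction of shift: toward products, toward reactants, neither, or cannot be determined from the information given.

Dilution lowers every aqueous concentration by the same factor. Δn_aq = 0 − 5 = -5, so the system shifts toward the side with more dissolved moles — to the left.
Gas moles: reactants 0, products 2 (Δn_gas = +2). Expansion shifts the system toward the side with more moles of gas — to the right.
Adding A (g), a product, drives the reaction to the left.
The individual effects push in opposite directions; without quantitative information the net direction cannot be determined.

cannot be determined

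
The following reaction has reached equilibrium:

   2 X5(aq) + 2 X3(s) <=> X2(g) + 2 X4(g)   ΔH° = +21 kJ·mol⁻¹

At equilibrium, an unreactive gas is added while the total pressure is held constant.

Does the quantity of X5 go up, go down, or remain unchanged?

Adding inert gas at constant total pressure expands the volume and lowers every reacting partial pressure. With Δn_gas = 3 − 0 = +3, Q moves away from K toward the side with fewer gas moles, so the system shifts toward the side with more gas moles — to the right.
The net shift is to the right. X5 is a reactant, so its amount decreases.

decreases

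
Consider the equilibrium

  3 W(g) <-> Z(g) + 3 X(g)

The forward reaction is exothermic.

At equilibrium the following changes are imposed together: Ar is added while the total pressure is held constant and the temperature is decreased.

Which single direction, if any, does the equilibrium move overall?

Adding inert gas at constant total pressure expands the volume and lowers every reacting partial pressure. With Δn_gas = 4 − 3 = +1, Q moves away from K toward the side with fewer gas moles, so the system shifts toward the side with more gas moles — to the right.
The forward reaction is exothermic. Lowering T favours the exothermic direction — shift to the right.
All effects act in the same direction — net shift to the right.

right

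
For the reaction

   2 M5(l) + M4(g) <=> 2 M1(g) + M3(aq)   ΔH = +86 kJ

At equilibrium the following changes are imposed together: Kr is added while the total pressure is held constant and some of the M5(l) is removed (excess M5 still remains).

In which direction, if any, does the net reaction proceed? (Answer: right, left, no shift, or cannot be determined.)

right

Adding inert gas at constant total pressure expands the volume and lowers every reacting partial pressure. With Δn_gas = 2 − 1 = +1, Q moves away from K toward the side with fewer gas moles, so the system shifts toward the side with more gas moles — to the right.
M5 is a pure liquid; its activity is 1 regardless of amount, so Q is unaffected — no shift from this change.
Only the nonzero effect(s) matter; the net shift is to the right.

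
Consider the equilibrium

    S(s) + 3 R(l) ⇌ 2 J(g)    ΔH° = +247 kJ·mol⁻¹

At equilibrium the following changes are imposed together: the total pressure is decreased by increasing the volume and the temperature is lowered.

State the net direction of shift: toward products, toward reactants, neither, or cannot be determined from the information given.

Gas moles: reactants 0, products 2 (Δn_gas = +2). Expansion shifts the system toward the side with more moles of gas — to the right.
The forward reaction is endothermic. Lowering T favours the exothermic direction — shift to the left.
The individual effects push in opposite directions; without quantitative information the net direction cannot be determined.

cannot be determined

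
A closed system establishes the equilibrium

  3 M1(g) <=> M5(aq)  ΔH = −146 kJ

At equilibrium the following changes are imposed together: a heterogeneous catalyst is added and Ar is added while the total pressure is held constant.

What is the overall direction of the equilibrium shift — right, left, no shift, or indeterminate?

A catalyst speeds both forward and reverse rates equally; it changes neither Q nor K — no shift from this change.
Adding inert gas at constant total pressure expands the volume and lowers every reacting partial pressure. With Δn_gas = 0 − 3 = -3, Q moves away from K toward the side with fewer gas moles, so the system shifts toward the side with more gas moles — to the left.
Only the nonzero effect(s) matter; the net shift is to the left.

left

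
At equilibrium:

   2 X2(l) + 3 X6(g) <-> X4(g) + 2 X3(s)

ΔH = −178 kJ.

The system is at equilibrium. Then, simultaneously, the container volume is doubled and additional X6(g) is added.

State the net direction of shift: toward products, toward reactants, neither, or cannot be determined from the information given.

cannot be determined

Gas moles: reactants 3, products 1 (Δn_gas = -2). Expansion shifts the system toward the side with more moles of gas — to the left.
Adding X6 (g), a reactant, drives the reaction to the right.
The individual effects push in opposite directions; without quantitative information the net direction cannot be determined.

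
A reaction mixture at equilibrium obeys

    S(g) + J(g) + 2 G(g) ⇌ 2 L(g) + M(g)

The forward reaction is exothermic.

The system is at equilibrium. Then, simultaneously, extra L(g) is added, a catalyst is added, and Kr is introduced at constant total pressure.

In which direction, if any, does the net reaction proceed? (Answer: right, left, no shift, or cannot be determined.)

left

Adding L (g), a product, drives the reaction to the left.
A catalyst speeds both forward and reverse rates equally; it changes neither Q nor K — no shift from this change.
Adding inert gas at constant total pressure expands the volume and lowers every reacting partial pressure. With Δn_gas = 3 − 4 = -1, Q moves away from K toward the side with fewer gas moles, so the system shifts toward the side with more gas moles — to the left.
Only the nonzero effect(s) matter; the net shift is to the left.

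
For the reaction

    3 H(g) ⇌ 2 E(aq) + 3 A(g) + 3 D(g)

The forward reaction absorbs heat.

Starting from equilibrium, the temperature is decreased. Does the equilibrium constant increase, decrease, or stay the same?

decreases

K depends on temperature via the van 't Hoff relation. The forward reaction is endothermic, so lowering T decreases K.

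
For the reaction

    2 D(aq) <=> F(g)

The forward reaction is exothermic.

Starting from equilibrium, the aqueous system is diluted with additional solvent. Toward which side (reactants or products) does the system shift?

Dilution lowers every aqueous concentration by the same factor. Δn_aq = 0 − 2 = -2, so the system shifts toward the side with more dissolved moles — to the left.

left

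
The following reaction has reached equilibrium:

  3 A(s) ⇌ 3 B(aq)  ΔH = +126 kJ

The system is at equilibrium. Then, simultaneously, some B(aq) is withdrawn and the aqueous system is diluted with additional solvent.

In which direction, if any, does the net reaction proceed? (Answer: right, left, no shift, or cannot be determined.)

right

Removing B (aq), a product, drives the reaction to the right.
Dilution lowers every aqueous concentration by the same factor. Δn_aq = 3 − 0 = +3, so the system shifts toward the side with more dissolved moles — to the right.
All effects act in the same direction — net shift to the right.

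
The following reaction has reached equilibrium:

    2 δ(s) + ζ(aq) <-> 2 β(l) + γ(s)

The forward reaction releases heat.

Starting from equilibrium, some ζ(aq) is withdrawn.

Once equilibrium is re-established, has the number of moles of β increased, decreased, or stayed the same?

decreases

Removing ζ (aq), a reactant, drives the reaction to the left.
The net shift is to the left. β is a product, so its amount decreases.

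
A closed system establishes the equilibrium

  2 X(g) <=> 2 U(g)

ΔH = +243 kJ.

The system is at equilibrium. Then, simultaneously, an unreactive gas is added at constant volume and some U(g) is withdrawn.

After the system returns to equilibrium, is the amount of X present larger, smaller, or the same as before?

At constant volume, adding an inert gas leaves every reacting species' partial pressure unchanged, so Q is unchanged — no shift from this change.
Removing U (g), a product, drives the reaction to the right.
The net shift is to the right. X is a reactant, so its amount decreases.

decreases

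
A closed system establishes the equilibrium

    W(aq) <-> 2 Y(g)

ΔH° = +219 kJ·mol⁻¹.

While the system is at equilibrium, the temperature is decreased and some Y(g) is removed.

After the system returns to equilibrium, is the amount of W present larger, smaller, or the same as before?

The forward reaction is endothermic. Lowering T favours the exothermic direction — shift to the left.
Removing Y (g), a product, drives the reaction to the right.
The two effects oppose each other, so the net shift — and hence the change in W — cannot be determined from the given information.

cannot be determined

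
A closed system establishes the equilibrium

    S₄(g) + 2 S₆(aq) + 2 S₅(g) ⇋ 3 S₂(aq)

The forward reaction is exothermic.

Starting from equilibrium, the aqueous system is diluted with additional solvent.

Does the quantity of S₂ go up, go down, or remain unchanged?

Dilution lowers every aqueous concentration by the same factor. Δn_aq = 3 − 2 = +1, so the system shifts toward the side with more dissolved moles — to the right.
The net shift is to the right. S₂ is a product, so its amount increases.

increases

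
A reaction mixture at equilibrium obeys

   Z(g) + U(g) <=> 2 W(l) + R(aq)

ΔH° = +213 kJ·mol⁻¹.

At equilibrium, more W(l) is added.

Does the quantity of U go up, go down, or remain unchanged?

unchanged

W is a pure liquid; its activity is 1 regardless of amount, so Q is unaffected — no shift from this change.
No net shift occurs, so the amount of U is unchanged.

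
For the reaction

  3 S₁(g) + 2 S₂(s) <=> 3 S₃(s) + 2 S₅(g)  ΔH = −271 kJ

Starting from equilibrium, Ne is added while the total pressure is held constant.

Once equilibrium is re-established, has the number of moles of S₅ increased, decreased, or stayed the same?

Adding inert gas at constant total pressure expands the volume and lowers every reacting partial pressure. With Δn_gas = 2 − 3 = -1, Q moves away from K toward the side with fewer gas moles, so the system shifts toward the side with more gas moles — to the left.
The net shift is to the left. S₅ is a product, so its amount decreases.

decreases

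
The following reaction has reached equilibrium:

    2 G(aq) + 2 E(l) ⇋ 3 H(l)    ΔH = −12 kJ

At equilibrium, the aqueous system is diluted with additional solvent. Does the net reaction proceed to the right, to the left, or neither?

Dilution lowers every aqueous concentration by the same factor. Δn_aq = 0 − 2 = -2, so the system shifts toward the side with more dissolved moles — to the left.

left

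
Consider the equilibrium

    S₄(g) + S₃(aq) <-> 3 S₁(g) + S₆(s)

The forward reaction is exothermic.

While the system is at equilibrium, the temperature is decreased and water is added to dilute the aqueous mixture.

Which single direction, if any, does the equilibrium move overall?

The forward reaction is exothermic. Lowering T favours the exothermic direction — shift to the right.
Dilution lowers every aqueous concentration by the same factor. Δn_aq = 0 − 1 = -1, so the system shifts toward the side with more dissolved moles — to the left.
The individual effects push in opposite directions; without quantitative information the net direction cannot be determined.

cannot be determined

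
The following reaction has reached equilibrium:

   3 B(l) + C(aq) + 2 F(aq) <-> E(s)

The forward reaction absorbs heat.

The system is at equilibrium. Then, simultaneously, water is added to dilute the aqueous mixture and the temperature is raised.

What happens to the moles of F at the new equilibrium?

cannot be determined

Dilution lowers every aqueous concentration by the same factor. Δn_aq = 0 − 3 = -3, so the system shifts toward the side with more dissolved moles — to the left.
The forward reaction is endothermic. Raising T favours the endothermic direction — shift to the right.
The two effects oppose each other, so the net shift — and hence the change in F — cannot be determined from the given information.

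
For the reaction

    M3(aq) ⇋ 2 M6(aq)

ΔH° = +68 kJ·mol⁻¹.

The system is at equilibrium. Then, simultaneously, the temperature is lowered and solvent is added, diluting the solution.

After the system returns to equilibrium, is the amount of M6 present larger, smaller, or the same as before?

cannot be determined

The forward reaction is endothermic. Lowering T favours the exothermic direction — shift to the left.
Dilution lowers every aqueous concentration by the same factor. Δn_aq = 2 − 1 = +1, so the system shifts toward the side with more dissolved moles — to the right.
The two effects oppose each other, so the net shift — and hence the change in M6 — cannot be determined from the given information.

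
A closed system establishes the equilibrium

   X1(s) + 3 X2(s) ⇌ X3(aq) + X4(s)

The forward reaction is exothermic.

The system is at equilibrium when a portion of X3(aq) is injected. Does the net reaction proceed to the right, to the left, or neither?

Adding X3 (aq), a product, drives the reaction to the left.

left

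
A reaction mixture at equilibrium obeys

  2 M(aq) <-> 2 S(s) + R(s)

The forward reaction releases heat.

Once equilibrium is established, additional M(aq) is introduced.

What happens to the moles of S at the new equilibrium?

increases

Adding M (aq), a reactant, drives the reaction to the right.
The net shift is to the right. S is a product, so its amount increases.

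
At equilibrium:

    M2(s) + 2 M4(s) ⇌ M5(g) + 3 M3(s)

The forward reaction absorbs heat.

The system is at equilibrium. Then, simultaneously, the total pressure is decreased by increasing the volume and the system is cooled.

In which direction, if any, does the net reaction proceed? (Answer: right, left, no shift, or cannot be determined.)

Gas moles: reactants 0, products 1 (Δn_gas = +1). Expansion shifts the system toward the side with more moles of gas — to the right.
The forward reaction is endothermic. Lowering T favours the exothermic direction — shift to the left.
The individual effects push in opposite directions; without quantitative information the net direction cannot be determined.

cannot be determined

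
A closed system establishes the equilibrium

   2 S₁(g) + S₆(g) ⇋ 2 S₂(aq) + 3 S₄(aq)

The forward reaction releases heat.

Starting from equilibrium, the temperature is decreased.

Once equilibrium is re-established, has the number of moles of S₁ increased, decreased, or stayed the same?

decreases

The forward reaction is exothermic. Lowering T favours the exothermic direction — shift to the right.
The net shift is to the right. S₁ is a reactant, so its amount decreases.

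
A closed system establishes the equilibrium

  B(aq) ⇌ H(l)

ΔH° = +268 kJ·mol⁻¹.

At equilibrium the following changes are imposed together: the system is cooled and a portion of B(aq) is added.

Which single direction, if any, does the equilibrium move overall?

The forward reaction is endothermic. Lowering T favours the exothermic direction — shift to the left.
Adding B (aq), a reactant, drives the reaction to the right.
The individual effects push in opposite directions; without quantitative information the net direction cannot be determined.

cannot be determined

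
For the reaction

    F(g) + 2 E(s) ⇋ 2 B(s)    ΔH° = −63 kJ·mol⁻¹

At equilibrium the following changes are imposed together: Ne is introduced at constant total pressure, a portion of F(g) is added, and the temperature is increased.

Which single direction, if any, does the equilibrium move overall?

Adding inert gas at constant total pressure expands the volume and lowers every reacting partial pressure. With Δn_gas = 0 − 1 = -1, Q moves away from K toward the side with fewer gas moles, so the system shifts toward the side with more gas moles — to the left.
Adding F (g), a reactant, drives the reaction to the right.
The forward reaction is exothermic. Raising T favours the endothermic direction — shift to the left.
The individual effects push in opposite directions; without quantitative information the net direction cannot be determined.

cannot be determined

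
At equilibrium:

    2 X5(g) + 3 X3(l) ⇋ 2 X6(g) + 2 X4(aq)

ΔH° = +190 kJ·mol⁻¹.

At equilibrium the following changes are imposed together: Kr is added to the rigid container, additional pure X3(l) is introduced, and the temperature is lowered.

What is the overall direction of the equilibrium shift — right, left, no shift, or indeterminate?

left

At constant volume, adding an inert gas leaves every reacting species' partial pressure unchanged, so Q is unchanged — no shift from this change.
X3 is a pure liquid; its activity is 1 regardless of amount, so Q is unaffected — no shift from this change.
The forward reaction is endothermic. Lowering T favours the exothermic direction — shift to the left.
Only the nonzero effect(s) matter; the net shift is to the left.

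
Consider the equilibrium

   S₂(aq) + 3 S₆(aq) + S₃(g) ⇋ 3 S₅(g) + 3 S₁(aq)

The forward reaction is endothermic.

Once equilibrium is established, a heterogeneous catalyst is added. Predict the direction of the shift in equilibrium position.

A catalyst speeds both forward and reverse rates equally; it changes neither Q nor K — no shift from this change.

no shift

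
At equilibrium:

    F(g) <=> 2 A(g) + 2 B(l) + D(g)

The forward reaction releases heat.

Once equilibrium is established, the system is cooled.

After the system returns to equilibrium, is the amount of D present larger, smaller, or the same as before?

The forward reaction is exothermic. Lowering T favours the exothermic direction — shift to the right.
The net shift is to the right. D is a product, so its amount increases.

increases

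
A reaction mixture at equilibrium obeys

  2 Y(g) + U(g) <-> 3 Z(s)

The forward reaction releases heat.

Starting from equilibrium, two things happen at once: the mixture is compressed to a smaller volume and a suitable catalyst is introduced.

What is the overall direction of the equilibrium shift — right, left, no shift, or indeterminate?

right

Gas moles: reactants 3, products 0 (Δn_gas = -3). Compression shifts the system toward the side with fewer moles of gas — to the right.
A catalyst speeds both forward and reverse rates equally; it changes neither Q nor K — no shift from this change.
Only the nonzero effect(s) matter; the net shift is to the right.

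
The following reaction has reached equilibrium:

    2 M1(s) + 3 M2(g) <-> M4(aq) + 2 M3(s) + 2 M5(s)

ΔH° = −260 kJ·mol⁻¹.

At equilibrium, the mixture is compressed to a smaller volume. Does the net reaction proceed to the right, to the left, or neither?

Gas moles: reactants 3, products 0 (Δn_gas = -3). Compression shifts the system toward the side with fewer moles of gas — to the right.

right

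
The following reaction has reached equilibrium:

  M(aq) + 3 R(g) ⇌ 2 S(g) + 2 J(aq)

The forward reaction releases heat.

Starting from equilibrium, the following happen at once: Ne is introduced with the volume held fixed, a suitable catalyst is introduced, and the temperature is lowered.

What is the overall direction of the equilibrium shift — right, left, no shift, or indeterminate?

At constant volume, adding an inert gas leaves every reacting species' partial pressure unchanged, so Q is unchanged — no shift from this change.
A catalyst speeds both forward and reverse rates equally; it changes neither Q nor K — no shift from this change.
The forward reaction is exothermic. Lowering T favours the exothermic direction — shift to the right.
Only the nonzero effect(s) matter; the net shift is to the right.

right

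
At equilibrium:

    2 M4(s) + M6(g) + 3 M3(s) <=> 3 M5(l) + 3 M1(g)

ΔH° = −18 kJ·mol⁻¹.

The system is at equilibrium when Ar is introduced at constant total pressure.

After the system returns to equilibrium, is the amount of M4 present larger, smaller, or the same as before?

Adding inert gas at constant total pressure expands the volume and lowers every reacting partial pressure. With Δn_gas = 3 − 1 = +2, Q moves away from K toward the side with fewer gas moles, so the system shifts toward the side with more gas moles — to the right.
The net shift is to the right. M4 is a reactant, so its amount decreases.

decreases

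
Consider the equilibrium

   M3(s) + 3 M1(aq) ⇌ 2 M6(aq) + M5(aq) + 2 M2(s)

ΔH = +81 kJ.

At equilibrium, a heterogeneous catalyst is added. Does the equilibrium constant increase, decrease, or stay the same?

The equilibrium constant depends only on temperature. This perturbation changes neither the position of equilibrium nor K.

unchanged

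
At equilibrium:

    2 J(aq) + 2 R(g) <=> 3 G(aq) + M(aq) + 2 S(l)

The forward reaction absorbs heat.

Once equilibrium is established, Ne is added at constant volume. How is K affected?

unchanged

The equilibrium constant depends only on temperature. This perturbation changes neither the position of equilibrium nor K.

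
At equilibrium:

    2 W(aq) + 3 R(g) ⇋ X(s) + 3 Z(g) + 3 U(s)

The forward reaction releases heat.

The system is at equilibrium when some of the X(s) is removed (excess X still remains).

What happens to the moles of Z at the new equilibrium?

X is a pure solid; its activity is 1 regardless of amount, so Q is unaffected — no shift from this change.
No net shift occurs, so the amount of Z is unchanged.

unchanged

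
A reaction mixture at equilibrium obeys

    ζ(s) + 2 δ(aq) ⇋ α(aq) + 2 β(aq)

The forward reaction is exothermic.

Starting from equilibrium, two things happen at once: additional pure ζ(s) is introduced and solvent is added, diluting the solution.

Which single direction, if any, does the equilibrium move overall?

right

ζ is a pure solid; its activity is 1 regardless of amount, so Q is unaffected — no shift from this change.
Dilution lowers every aqueous concentration by the same factor. Δn_aq = 3 − 2 = +1, so the system shifts toward the side with more dissolved moles — to the right.
Only the nonzero effect(s) matter; the net shift is to the right.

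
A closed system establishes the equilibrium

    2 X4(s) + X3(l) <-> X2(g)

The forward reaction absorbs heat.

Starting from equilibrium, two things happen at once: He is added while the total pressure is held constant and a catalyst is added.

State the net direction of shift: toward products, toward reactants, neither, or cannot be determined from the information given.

Adding inert gas at constant total pressure expands the volume and lowers every reacting partial pressure. With Δn_gas = 1 − 0 = +1, Q moves away from K toward the side with fewer gas moles, so the system shifts toward the side with more gas moles — to the right.
A catalyst speeds both forward and reverse rates equally; it changes neither Q nor K — no shift from this change.
Only the nonzero effect(s) matter; the net shift is to the right.

right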